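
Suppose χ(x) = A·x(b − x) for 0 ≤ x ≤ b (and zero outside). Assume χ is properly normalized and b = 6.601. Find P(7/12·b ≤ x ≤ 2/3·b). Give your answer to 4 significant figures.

P ≈ 0.1367

P = ∫_{7/12·b}^{2/3·b} |χ(x)|² dx.
Since A² = 1/(b^5/30), this is the region integral divided by the full normalization integral.
In terms of u = x/b (A² and the length scale cancel between numerator and denominator), P = [∫_{7/12}^{2/3} u^2·(1 - u)^2 du] / [∫_{0}^{1} u^2·(1 - u)^2 du].
Using ∫ u^2·(1 - u)^2 du = u^3·(6·u^2 - 15·u + 10)/30, the numerator is ≈ 0.00455810 and the denominator is 1/30.
This works out to P = 0.13674.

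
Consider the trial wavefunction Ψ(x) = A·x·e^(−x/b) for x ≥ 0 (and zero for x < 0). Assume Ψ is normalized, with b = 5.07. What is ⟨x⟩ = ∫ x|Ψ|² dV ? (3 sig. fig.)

By definition ⟨x⟩ = ∫ x |Ψ(x)|² dx.
Using ∫₀^∞ xⁿ e^(−αx) dx = n!/αⁿ⁺¹, since the A² factors cancel between numerator and denominator, ⟨x⟩ = 3·b/2.
Putting b = 5.07 gives 7.605.

⟨x⟩ ≈ 7.61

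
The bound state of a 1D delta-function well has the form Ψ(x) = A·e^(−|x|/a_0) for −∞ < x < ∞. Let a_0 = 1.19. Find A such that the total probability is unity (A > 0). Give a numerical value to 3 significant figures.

Require ∫ |Ψ|² dx = 1 over the whole domain.
Recall ∫₀^∞ x^m e^(−x/β) dx = m!·β^(m+1), ∫|Ψ|² dx = A²·(a_0).
Hence A² = 1/[a_0].
With a_0 = 1.19: A² = 0.8403 and A = 0.9167.

A ≈ 0.917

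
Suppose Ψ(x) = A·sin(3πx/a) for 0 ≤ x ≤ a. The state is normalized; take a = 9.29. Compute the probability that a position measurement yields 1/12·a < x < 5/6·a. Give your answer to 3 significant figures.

The probability is P = ∫ |Ψ|² dx over [1/12·a, 5/6·a].
The normalization integral ∫|Ψ|²dx over the whole domain equals a/2·A², and A² cancels in the ratio.
In terms of u = x/a (A² and the length scale cancel between numerator and denominator), P = [∫_{1/12}^{5/6} sin(3·π·u)^2 du] / [∫_{0}^{1} sin(3·π·u)^2 du].
Using ∫ sin(3·π·u)^2 du = u/2 - sin(6·π·u)/(12·π), the numerator is 1/(12·π) + 3/8 and the denominator is 1/2.
The result is P = (2 + 9·π)/(12·π).

P ≈ 0.803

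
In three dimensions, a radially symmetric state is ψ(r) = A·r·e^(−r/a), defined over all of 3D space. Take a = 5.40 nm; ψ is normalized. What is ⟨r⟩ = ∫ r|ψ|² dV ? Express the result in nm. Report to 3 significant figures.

⟨r⟩ ≈ 13.5 nm

The expectation value is the |ψ|²-weighted average of r: ∫ r|ψ|² 4πr² dr.
With ∫₀^∞ r^5 e^(−αr) dr = 5!/α^6, since the A² factors cancel between numerator and denominator, ⟨r⟩ = 5·a/2.
With a = 5.40, ⟨r⟩ = 13.50.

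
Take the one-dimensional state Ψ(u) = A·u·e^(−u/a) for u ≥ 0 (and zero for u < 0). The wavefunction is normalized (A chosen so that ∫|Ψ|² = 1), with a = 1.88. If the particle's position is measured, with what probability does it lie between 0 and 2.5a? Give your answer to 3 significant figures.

P ≈ 0.875

P = ∫_{0}^{2.5a} |Ψ(u)|² du.
With A² fixed by ∫|Ψ|² = 1, i.e. A² = (a^3/4)^(−1), substitute and integrate.
In terms of t = u/a (A² and the length scale cancel between numerator and denominator), P = [∫_{0}^{2.5} t^2·e^(-2·t) dt] / [∫_{0}^{∞} t^2·e^(-2·t) dt].
Using ∫ t^2·e^(-2·t) dt = -(2·t^2 + 2·t + 1)·e^(-2·t)/4, the numerator is 1/4 - 37·e^(-5)/8 and the denominator is 1/4.
Evaluating gives P = 0.8753.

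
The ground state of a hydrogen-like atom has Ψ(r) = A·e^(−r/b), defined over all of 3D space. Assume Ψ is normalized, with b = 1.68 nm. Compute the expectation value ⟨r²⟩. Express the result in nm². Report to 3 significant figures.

⟨r^2⟩ ≈ 8.47 nm^2

⟨r²⟩ = ∫ r^2 |Ψ|² 4πr² dr over the full domain.
Recall ∫₀^∞ r^m e^(−r/β) dr = m!·β^(m+1), since the A² factors cancel between numerator and denominator, ⟨r²⟩ = 3·b^2.
Putting b = 1.68 gives 8.467.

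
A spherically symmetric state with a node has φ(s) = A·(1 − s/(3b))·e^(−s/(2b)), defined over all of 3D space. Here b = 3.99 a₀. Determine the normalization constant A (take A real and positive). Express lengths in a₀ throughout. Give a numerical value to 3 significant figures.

A ≈ 0.0433 a₀^(-3/2)

We need A² ∫|f|² 4πs² ds = 1, taking the integral from 0 to ∞.
Using ∫₀^∞ sⁿ e^(−αs) ds = n!/αⁿ⁺¹, ∫|φ|² 4πs² ds = A²·(8·π·b^3/3).
Hence A² = 1/[8·π·b^3/3].
Substituting b = 3.99 gives A² = 0.001879, so A = 0.04335.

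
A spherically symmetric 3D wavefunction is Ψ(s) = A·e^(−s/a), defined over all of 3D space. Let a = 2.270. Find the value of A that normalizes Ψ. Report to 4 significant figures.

A ≈ 0.1650

Normalization requires ∫|Ψ|² 4πs² ds = 1, integrated from 0 to ∞.
(Spherical symmetry: dV = 4πs² ds.)
Recall ∫₀^∞ s^m e^(−s/β) ds = m!·β^(m+1), carrying out the integral gives A² · π·a^3.
Setting this equal to 1 gives A² = 1/(π·a^3).
With a = 2.270: A² = 0.027213 and A = 0.16496.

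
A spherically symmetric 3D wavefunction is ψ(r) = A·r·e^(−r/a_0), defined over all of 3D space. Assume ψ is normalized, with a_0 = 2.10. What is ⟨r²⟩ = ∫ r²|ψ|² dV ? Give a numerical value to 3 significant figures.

⟨r^2⟩ ≈ 33.1

By definition ⟨r²⟩ = ∫ r^2 |ψ(r)|² 4πr² dr.
Using ∫₀^∞ rⁿ e^(−αr) dr = n!/αⁿ⁺¹, evaluating both integrals, ⟨r²⟩ = 15·a_0^2/2.
Putting a_0 = 2.10 gives 33.08.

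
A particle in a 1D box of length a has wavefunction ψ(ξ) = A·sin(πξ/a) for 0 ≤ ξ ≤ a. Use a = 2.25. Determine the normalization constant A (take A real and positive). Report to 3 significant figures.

A ≈ 0.943

The normalization condition is ∫|ψ|² dξ = 1 from 0 to a.
With ∫₀^a sin²(nπξ/a) dξ = a/2, ∫|ψ|² dξ = A²·(a/2).
With a = 2.25: A² = 0.8889 and A = 0.9428.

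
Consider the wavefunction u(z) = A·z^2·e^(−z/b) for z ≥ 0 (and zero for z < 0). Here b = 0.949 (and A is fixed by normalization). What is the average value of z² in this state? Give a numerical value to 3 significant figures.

⟨z^2⟩ ≈ 6.75

⟨z²⟩ = ∫ z^2 |u|² dz over the full domain.
Recall ∫₀^∞ z^m e^(−z/β) dz = m!·β^(m+1), evaluating both integrals, ⟨z²⟩ = 15·b^2/2.
With b = 0.949, ⟨z^2⟩ = 6.755.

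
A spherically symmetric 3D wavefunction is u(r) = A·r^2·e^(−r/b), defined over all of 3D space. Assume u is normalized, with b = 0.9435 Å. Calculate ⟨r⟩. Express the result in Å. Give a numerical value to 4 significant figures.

⟨r⟩ ≈ 3.302 Å

The expectation value is the |u|²-weighted average of r: ∫ r|u|² 4πr² dr.
The ratio of the moment integral to the normalization integral gives ⟨r⟩ = 7·b/2.
Putting b = 0.9435 gives 3.3023.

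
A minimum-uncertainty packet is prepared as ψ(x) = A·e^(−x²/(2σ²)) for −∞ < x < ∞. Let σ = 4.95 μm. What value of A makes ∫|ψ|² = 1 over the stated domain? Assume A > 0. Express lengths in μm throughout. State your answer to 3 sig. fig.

A ≈ 0.338 μm^(-1/2)

Require ∫ |ψ|² dx = 1 over the whole domain.
Carrying out the integral gives A² · √(π)·σ.
With σ = 4.95: A² = 0.1140 and A = 0.3376.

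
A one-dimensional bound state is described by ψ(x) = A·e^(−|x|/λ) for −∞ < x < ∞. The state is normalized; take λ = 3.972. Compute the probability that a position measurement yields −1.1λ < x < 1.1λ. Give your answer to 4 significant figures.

|ψ|² is the probability density, so P = ∫_{−1.1λ}^{1.1λ} |ψ|² dx.
Since A² = 1/(λ), this is the region integral divided by the full normalization integral.
Both integrals are even about x = 0, so only the x ≥ 0 halves are needed (the factors of 2 cancel). Substituting u = x/λ, A² and the length scale cancel in the ratio: P = ∫_{0}^{1.1} e^(-2·u) du / ∫_{0}^{∞} e^(-2·u) du.
An antiderivative of e^(-2·u) is -e^(-2·u)/2; evaluating from 0 to 1.1 gives 1/2 - e^(-11/5)/2, while the full integral is 1/2.
Evaluating gives P = 0.88920.

P ≈ 0.8892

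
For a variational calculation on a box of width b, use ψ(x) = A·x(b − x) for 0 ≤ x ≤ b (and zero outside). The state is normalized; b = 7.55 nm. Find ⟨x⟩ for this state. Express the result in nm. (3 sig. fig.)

⟨x⟩ ≈ 3.78 nm

⟨x⟩ = ∫ x |ψ|² dx over the full domain.
Evaluating both integrals, ⟨x⟩ = b/2.
With b = 7.55, ⟨x⟩ = 3.775.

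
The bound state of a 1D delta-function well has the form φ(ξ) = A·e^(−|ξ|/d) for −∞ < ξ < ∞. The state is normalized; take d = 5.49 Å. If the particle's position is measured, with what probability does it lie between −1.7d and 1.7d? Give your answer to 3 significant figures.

P ≈ 0.967

The probability is P = ∫ |φ|² dξ over [−1.7d, 1.7d].
The normalization integral ∫|φ|²dξ over the whole domain equals d·A², and A² cancels in the ratio.
By symmetry take twice the ξ ≥ 0 contribution in numerator and denominator; the 2's cancel. Let u = ξ/d; then A² and the length scale cancel, so P = ∫_{0}^{1.7} e^(-2·u) du ÷ ∫_{0}^{∞} e^(-2·u) du.
With ∫ e^(-2·u) du = -e^(-2·u)/2 + C, the region integral is 1/2 - e^(-17/5)/2 and the full one is 1/2.
This works out to P = 0.9666.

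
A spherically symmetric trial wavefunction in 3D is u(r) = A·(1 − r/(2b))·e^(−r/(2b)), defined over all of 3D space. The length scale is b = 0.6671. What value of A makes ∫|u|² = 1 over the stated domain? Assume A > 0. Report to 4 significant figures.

Require ∫ |u|² 4πr² dr = 1 over the whole domain.
In 3D with spherical symmetry the volume element is 4πr² dr.
Carrying out the integral gives A² · 8·π·b^3.
Setting this equal to 1 gives A² = 1/(8·π·b^3).
With b = 0.6671: A² = 0.13403 and A = 0.36609.

A ≈ 0.3661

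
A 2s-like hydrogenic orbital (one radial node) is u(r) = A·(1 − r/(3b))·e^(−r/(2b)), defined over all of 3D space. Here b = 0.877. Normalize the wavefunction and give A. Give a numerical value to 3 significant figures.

Normalization requires ∫|u|² 4πr² dr = 1, integrated from 0 to ∞.
(Spherical symmetry: dV = 4πr² dr.)
With ∫₀^∞ r^4 e^(−αr) dr = 4!/α^5, with u = A·(1 − r/(3b))·e^(−r/(2b)), the integral evaluates to A²·[8·π·b^3/3].
Substituting b = 0.877 gives A² = 0.1770, so A = 0.4207.

A ≈ 0.421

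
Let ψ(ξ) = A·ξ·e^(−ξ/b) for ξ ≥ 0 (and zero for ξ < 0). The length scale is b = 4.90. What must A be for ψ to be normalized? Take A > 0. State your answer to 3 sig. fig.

A ≈ 0.184

We need A² ∫|f|² dξ = 1, taking the integral from 0 to ∞.
Recall ∫₀^∞ ξ^m e^(−ξ/β) dξ = m!·β^(m+1), the integral (without the A² prefactor) comes out to b^3/4.
Hence A² = 1/[b^3/4].
Substituting b = 4.90 gives A² = 0.03400, so A = 0.1844.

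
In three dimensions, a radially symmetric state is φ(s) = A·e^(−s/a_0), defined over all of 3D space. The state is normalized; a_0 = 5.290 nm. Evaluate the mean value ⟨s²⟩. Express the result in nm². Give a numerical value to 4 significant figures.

⟨s²⟩ = ∫ s^2 |φ|² 4πs² ds over the full domain.
With ∫₀^∞ s^4 e^(−αs) ds = 4!/α^5, the ratio of the moment integral to the normalization integral gives ⟨s²⟩ = 3·a_0^2.
Putting a_0 = 5.290 gives 83.952.

⟨s^2⟩ ≈ 83.95 nm^2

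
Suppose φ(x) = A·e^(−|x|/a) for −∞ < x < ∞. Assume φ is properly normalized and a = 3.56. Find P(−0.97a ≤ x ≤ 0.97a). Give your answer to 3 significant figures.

The probability is P = ∫ |φ|² dx over [−0.97a, 0.97a].
With A² fixed by ∫|φ|² = 1, i.e. A² = (a)^(−1), substitute and integrate.
Both integrals are even about x = 0, so only the x ≥ 0 halves are needed (the factors of 2 cancel). Substituting u = x/a, A² and the length scale cancel in the ratio: P = ∫_{0}^{0.97} e^(-2·u) du / ∫_{0}^{∞} e^(-2·u) du.
An antiderivative of e^(-2·u) is -e^(-2·u)/2; evaluating from 0 to 0.97 gives 1/2 - e^(-97/50)/2, while the full integral is 1/2.
Taking the ratio, P = 0.8563.

P ≈ 0.856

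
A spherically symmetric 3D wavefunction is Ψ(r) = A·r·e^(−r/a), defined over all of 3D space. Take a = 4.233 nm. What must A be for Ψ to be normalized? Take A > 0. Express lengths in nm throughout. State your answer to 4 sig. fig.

Normalization requires ∫|Ψ|² 4πr² dr = 1, integrated from 0 to ∞.
In 3D with spherical symmetry the volume element is 4πr² dr.
Recall ∫₀^∞ r^m e^(−r/β) dr = m!·β^(m+1), ∫|Ψ|² 4πr² dr = A²·(3·π·a^5).
Plugging in a = 4.233 yields A = 0.0088358.

A ≈ 0.008836 nm^(-5/2)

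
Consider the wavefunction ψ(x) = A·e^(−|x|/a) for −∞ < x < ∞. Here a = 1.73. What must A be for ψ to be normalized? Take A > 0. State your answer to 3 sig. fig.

We need A² ∫|f|² dx = 1, taking the integral from −∞ to ∞.
Recall ∫₀^∞ x^m e^(−x/β) dx = m!·β^(m+1), carrying out the integral gives A² · a.
So A² = (a)^(−1).
Substituting a = 1.73 gives A² = 0.5780, so A = 0.7603.

A ≈ 0.760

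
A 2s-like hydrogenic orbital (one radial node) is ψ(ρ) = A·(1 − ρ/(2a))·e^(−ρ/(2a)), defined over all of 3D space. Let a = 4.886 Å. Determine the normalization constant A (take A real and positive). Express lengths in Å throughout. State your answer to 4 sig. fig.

Require ∫ |ψ|² 4πρ² dρ = 1 over the whole domain.
The angular integral contributes 4π, leaving ∫₀^∞ ρ²|ψ|² dρ.
Recall ∫₀^∞ ρ^m e^(−ρ/β) dρ = m!·β^(m+1), the integral (without the A² prefactor) comes out to 8·π·a^3.
Hence A² = 1/[8·π·a^3].
Plugging in a = 4.886 yields A = 0.018469.

A ≈ 0.01847 Å^(-3/2)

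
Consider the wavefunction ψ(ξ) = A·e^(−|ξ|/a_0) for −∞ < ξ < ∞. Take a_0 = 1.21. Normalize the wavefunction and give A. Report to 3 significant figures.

Require ∫ |ψ|² dξ = 1 over the whole domain.
The integral (without the A² prefactor) comes out to a_0.
Hence A² = 1/[a_0].
Plugging in a_0 = 1.21 yields A = 0.9091.

A ≈ 0.909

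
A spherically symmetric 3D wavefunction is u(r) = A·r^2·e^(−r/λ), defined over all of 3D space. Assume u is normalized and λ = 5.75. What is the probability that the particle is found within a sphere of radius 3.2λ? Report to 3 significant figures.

With dV = 4πr²dr, the probability is ∫|u|² dV over r ≤ 3.2λ.
Normalization gives A² = 1/(45·π·λ^7/2).
In terms of t = r/λ (A², 4π and the length scale all cancel between numerator and denominator), P = [∫_{0}^{3.2} t^6·e^(-2·t) dt] / [∫_{0}^{∞} t^6·e^(-2·t) dt].
Using ∫ t^6·e^(-2·t) dt = -(4·t^6 + 12·t^5 + 30·t^4 + 60·t^3 + 90·t^2 + 90·t + 45)·e^(-2·t)/8, the numerator is ≈ 2.5744 and the denominator is 45/8.
Taking the ratio yields P = 0.4577.

P ≈ 0.458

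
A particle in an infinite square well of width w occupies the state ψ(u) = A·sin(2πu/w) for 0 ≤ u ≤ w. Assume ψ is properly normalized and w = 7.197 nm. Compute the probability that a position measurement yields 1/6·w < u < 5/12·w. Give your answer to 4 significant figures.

P ≈ 0.3878

P = ∫_{1/6·w}^{5/12·w} |ψ(u)|² du.
Since A² = 1/(w/2), this is the region integral divided by the full normalization integral.
In terms of t = u/w (A² and the length scale cancel between numerator and denominator), P = [∫_{1/6}^{5/12} sin(2·π·t)^2 dt] / [∫_{0}^{1} sin(2·π·t)^2 dt].
An antiderivative of sin(2·π·t)^2 is t/2 - sin(4·π·t)/(8·π); evaluating from 1/6 to 5/12 gives √(3)/(8·π) + 1/8, while the full integral is 1/2.
The result is P = (√(3) + π)/(4·π).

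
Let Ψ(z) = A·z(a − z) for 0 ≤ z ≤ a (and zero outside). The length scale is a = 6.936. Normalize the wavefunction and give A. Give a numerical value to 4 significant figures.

A ≈ 0.04323

We need A² ∫|f|² dz = 1, taking the integral from 0 to a.
Expanding the polynomial and integrating term by term, carrying out the integral gives A² · a^5/30.
Setting this equal to 1 gives A² = 1/(a^5/30).
Plugging in a = 6.936 yields A = 0.043230.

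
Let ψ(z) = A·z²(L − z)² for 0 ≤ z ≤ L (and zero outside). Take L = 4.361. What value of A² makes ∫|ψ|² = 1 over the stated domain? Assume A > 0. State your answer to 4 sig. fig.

Normalization requires ∫|ψ|² dz = 1, integrated from 0 to L.
The integral (without the A² prefactor) comes out to L^9/630.
Hence A² = 1/[L^9/630].
Substituting L = 4.361 gives A² = 0.0011042, so A = 0.033230.

A^2 ≈ 0.001104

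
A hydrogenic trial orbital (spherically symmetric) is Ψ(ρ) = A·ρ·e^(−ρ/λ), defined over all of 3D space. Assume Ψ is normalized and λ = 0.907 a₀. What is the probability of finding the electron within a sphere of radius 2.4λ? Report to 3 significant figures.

P = ∫ |Ψ|² 4πρ² dρ over ρ ≤ 2.4λ.
A² is fixed by ∫₀^∞ 4πρ²|Ψ|² dρ = 1, i.e. A² = (3·π·λ^5)^(−1).
Let u = ρ/λ; then A², 4π and the length scale all cancel, so P = ∫_{0}^{2.4} u^4·e^(-2·u) du ÷ ∫_{0}^{∞} u^4·e^(-2·u) du.
An antiderivative of u^4·e^(-2·u) is -(u^4/2 + u^3 + 3·u^2/2 + 3·u/2 + 3/4)·e^(-2·u); evaluating from 0 to 2.4 gives ≈ 0.39281, while the full integral is 3/4.
Taking the ratio yields P = 0.5237.

P ≈ 0.524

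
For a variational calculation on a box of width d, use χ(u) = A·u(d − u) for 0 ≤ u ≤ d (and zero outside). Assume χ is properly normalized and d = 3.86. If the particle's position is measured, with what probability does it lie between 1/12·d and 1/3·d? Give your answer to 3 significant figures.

|χ|² is the probability density, so P = ∫_{1/12·d}^{1/3·d} |χ|² du.
Since A² = 1/(d^5/30), this is the region integral divided by the full normalization integral.
Substituting t = u/d, A² and the length scale cancel in the ratio: P = ∫_{1/12}^{1/3} t^2·(1 - t)^2 dt / ∫_{0}^{1} t^2·(1 - t)^2 dt.
An antiderivative of t^2·(1 - t)^2 is t^3·(6·t^2 - 15·t + 10)/30; evaluating from 1/12 to 1/3 gives ≈ 0.0068263, while the full integral is 1/30.
Taking the ratio, P = 0.2048.

P ≈ 0.205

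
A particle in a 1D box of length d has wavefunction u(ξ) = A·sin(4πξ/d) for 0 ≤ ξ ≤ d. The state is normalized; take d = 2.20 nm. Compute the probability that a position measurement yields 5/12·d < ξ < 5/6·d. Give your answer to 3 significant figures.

P ≈ 0.348

P = ∫_{5/12·d}^{5/6·d} |u(ξ)|² dξ.
The normalization integral ∫|u|²dξ over the whole domain equals d/2·A², and A² cancels in the ratio.
Let t = ξ/d; then A² and the length scale cancel, so P = ∫_{5/12}^{5/6} sin(4·π·t)^2 dt ÷ ∫_{0}^{1} sin(4·π·t)^2 dt.
With ∫ sin(4·π·t)^2 dt = t/2 - sin(4·π·t)·cos(4·π·t)/(8·π) + C, the region integral is -√(3)/(16·π) + 5/24 and the full one is 1/2.
Evaluating gives P = -√(3)/(8·π) + 5/12.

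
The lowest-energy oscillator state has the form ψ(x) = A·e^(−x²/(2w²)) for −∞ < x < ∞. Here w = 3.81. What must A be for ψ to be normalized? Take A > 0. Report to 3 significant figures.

Normalization requires ∫|ψ|² dx = 1, integrated from −∞ to ∞.
Differentiating ∫e^(−αx²) dx = √(π/α) under α to get the higher moments, ∫|ψ|² dx = A²·(√(π)·w).
So A² = (√(π)·w)^(−1).
Plugging in w = 3.81 yields A = 0.3848.

A ≈ 0.385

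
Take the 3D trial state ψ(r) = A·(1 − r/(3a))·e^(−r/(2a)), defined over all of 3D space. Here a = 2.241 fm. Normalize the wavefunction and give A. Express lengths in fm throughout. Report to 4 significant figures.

We need A² ∫|f|² 4πr² dr = 1, taking the integral from 0 to ∞.
In 3D with spherical symmetry the volume element is 4πr² dr.
Carrying out the integral gives A² · 8·π·a^3/3.
Hence A² = 1/[8·π·a^3/3].
Substituting a = 2.241 gives A² = 0.010606, so A = 0.10299.

A ≈ 0.1030 fm^(-3/2)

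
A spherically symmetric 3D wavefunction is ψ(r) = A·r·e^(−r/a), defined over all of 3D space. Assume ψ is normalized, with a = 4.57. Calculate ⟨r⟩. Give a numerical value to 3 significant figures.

By definition ⟨r⟩ = ∫ r |ψ(r)|² 4πr² dr.
Evaluating both integrals, ⟨r⟩ = 5·a/2.
Putting a = 4.57 gives 11.43.

⟨r⟩ ≈ 11.4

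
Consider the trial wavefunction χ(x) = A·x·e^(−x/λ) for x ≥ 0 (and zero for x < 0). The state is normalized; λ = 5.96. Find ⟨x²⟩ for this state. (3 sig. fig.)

By definition ⟨x²⟩ = ∫ x^2 |χ(x)|² dx.
With ∫₀^∞ x^4 e^(−αx) dx = 4!/α^5, the ratio of the moment integral to the normalization integral gives ⟨x²⟩ = 3·λ^2.
Putting λ = 5.96 gives 106.6.

⟨x^2⟩ ≈ 107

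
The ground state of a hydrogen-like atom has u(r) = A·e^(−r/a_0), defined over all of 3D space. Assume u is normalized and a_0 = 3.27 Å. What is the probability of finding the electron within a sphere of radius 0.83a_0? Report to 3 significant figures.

P ≈ 0.232

Integrate the radial probability density 4πr²|u|² over r ≤ 0.83a_0.
Normalization gives A² = 1/(π·a_0^3).
In terms of t = r/a_0 (A², 4π and the length scale all cancel between numerator and denominator), P = [∫_{0}^{0.83} t^2·e^(-2·t) dt] / [∫_{0}^{∞} t^2·e^(-2·t) dt].
An antiderivative of t^2·e^(-2·t) is -(2·t^2 + 2·t + 1)·e^(-2·t)/4; evaluating from 0 to 0.83 gives ≈ 0.058064, while the full integral is 1/4.
Taking the ratio yields P = 0.2323.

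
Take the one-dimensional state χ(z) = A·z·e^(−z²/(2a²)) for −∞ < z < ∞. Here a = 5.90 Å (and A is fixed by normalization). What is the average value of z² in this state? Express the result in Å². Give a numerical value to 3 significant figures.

⟨z^2⟩ ≈ 52.2 Å^2

The expectation value is the |χ|²-weighted average of z^2: ∫ z^2|χ|² dz.
Using the Gaussian integral ∫_{−∞}^{∞} e^(−αz²) dz = √(π/α), the ratio of the moment integral to the normalization integral gives ⟨z²⟩ = 3·a^2/2.
With a = 5.90, ⟨z^2⟩ = 52.22.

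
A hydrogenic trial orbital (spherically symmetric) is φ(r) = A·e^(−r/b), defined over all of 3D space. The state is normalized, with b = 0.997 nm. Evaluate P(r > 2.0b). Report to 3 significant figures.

Integrate the radial probability density 4πr²|φ|² over r > 2.0b.
A² is fixed by ∫₀^∞ 4πr²|φ|² dr = 1, i.e. A² = (π·b^3)^(−1).
Substituting u = r/b, A², 4π and the length scale all cancel in the ratio: P = ∫_{2.0}^{∞} u^2·e^(-2·u) du / ∫_{0}^{∞} u^2·e^(-2·u) du.
Using ∫ u^2·e^(-2·u) du = -(2·u^2 + 2·u + 1)·e^(-2·u)/4, the numerator is 13·e^(-4)/4 and the denominator is 1/4.
This evaluates to P = 0.2381.

P ≈ 0.238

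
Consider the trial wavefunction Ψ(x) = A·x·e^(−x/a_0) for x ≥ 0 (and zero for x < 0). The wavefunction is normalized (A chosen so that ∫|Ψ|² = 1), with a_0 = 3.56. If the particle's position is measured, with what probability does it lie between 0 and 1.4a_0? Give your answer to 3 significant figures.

P ≈ 0.531

|Ψ|² is the probability density, so P = ∫_{0}^{1.4a_0} |Ψ|² dx.
The normalization integral ∫|Ψ|²dx over the whole domain equals a_0^3/4·A², and A² cancels in the ratio.
In terms of u = x/a_0 (A² and the length scale cancel between numerator and denominator), P = [∫_{0}^{1.4} u^2·e^(-2·u) du] / [∫_{0}^{∞} u^2·e^(-2·u) du].
An antiderivative of u^2·e^(-2·u) is -(2·u^2 + 2·u + 1)·e^(-2·u)/4; evaluating from 0 to 1.4 gives 1/4 - 193·e^(-14/5)/100, while the full integral is 1/4.
This works out to P = 0.5305.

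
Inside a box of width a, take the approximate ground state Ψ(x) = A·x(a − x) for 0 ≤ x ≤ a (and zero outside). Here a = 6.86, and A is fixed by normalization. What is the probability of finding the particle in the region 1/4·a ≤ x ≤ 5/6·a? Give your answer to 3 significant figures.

P = ∫_{1/4·a}^{5/6·a} |Ψ(x)|² dx.
With A² fixed by ∫|Ψ|² = 1, i.e. A² = (a^5/30)^(−1), substitute and integrate.
In terms of u = x/a (A² and the length scale cancel between numerator and denominator), P = [∫_{1/4}^{5/6} u^2·(1 - u)^2 du] / [∫_{0}^{1} u^2·(1 - u)^2 du].
With ∫ u^2·(1 - u)^2 du = u^3·(6·u^2 - 15·u + 10)/30 + C, the region integral is ≈ 0.028700 and the full one is 1/30.
This works out to P = 0.8610.

P ≈ 0.861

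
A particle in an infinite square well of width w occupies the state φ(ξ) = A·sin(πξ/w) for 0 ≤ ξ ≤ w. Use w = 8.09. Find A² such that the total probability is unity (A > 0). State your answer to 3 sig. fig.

A^2 ≈ 0.247

Require ∫ |φ|² dξ = 1 over the whole domain.
With φ = A·sin(πξ/w), the integral evaluates to A²·[w/2].
So A² = (w/2)^(−1).
Substituting w = 8.09 gives A² = 0.2472, so A = 0.4972.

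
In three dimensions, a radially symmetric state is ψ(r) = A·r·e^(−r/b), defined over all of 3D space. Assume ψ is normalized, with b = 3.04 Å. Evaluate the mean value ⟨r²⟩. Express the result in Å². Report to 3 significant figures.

The expectation value is the |ψ|²-weighted average of r^2: ∫ r^2|ψ|² 4πr² dr.
Recall ∫₀^∞ r^m e^(−r/β) dr = m!·β^(m+1), the ratio of the moment integral to the normalization integral gives ⟨r²⟩ = 15·b^2/2.
With b = 3.04, ⟨r^2⟩ = 69.31.

⟨r^2⟩ ≈ 69.3 Å^2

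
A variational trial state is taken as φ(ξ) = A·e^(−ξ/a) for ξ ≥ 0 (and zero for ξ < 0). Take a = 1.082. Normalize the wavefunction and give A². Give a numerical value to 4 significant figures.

A^2 ≈ 1.848

Normalization requires ∫|φ|² dξ = 1, integrated from 0 to ∞.
Carrying out the integral gives A² · a/2.
Setting this equal to 1 gives A² = 1/(a/2).
Plugging in a = 1.082 yields A = 1.3596.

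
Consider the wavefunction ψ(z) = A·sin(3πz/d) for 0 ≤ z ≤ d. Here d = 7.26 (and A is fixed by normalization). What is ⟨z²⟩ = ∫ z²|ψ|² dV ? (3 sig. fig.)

⟨z^2⟩ ≈ 17.3

⟨z²⟩ = ∫ z^2 |ψ|² dz over the full domain.
With ∫₀^d sin²(nπz/d) dz = d/2, since the A² factors cancel between numerator and denominator, ⟨z²⟩ = -d^2/(18·π^2) + d^2/3.
Putting d = 7.26 gives 17.27.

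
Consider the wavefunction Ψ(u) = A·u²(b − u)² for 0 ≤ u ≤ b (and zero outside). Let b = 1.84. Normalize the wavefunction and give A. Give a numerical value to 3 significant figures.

A ≈ 1.61

The normalization condition is ∫|Ψ|² du = 1 from 0 to b.
Expanding the polynomial and integrating term by term, the integral (without the A² prefactor) comes out to b^9/630.
Plugging in b = 1.84 yields A = 1.614.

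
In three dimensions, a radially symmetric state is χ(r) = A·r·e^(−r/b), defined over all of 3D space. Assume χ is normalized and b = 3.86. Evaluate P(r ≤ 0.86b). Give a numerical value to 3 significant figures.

Integrate the radial probability density 4πr²|χ|² over r ≤ 0.86b.
Normalization gives A² = 1/(3·π·b^5).
Let u = r/b; then A², 4π and the length scale all cancel, so P = ∫_{0}^{0.86} u^4·e^(-2·u) du ÷ ∫_{0}^{∞} u^4·e^(-2·u) du.
An antiderivative of u^4·e^(-2·u) is -(u^4/2 + u^3 + 3·u^2/2 + 3·u/2 + 3/4)·e^(-2·u); evaluating from 0 to 0.86 gives ≈ 0.023178, while the full integral is 3/4.
This evaluates to P = 0.03090.

P ≈ 0.0309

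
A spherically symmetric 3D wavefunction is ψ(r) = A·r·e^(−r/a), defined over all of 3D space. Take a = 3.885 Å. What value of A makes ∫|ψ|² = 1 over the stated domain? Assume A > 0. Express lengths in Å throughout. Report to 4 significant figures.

A ≈ 0.01095 Å^(-5/2)

We need A² ∫|f|² 4πr² dr = 1, taking the integral from 0 to ∞.
(Spherical symmetry: dV = 4πr² dr.)
With ψ = A·r·e^(−r/a), the integral evaluates to A²·[3·π·a^5].
Hence A² = 1/[3·π·a^5].
Plugging in a = 3.885 yields A = 0.010949.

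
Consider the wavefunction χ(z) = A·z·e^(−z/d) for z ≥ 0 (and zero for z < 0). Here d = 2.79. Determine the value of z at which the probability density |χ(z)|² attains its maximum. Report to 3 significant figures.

z ≈ 2.79

Differentiate |χ(z)|² with respect to z and set to zero.
This gives z = d.
With d = 2.79, the most probable position is 2.790.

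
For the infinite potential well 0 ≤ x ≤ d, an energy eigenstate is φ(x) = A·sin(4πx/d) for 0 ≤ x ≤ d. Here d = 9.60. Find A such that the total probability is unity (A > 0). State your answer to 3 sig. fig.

A ≈ 0.456

Require ∫ |φ|² dx = 1 over the whole domain.
Using sin²θ = (1 − cos 2θ)/2, carrying out the integral gives A² · d/2.
Setting this equal to 1 gives A² = 1/(d/2).
Substituting d = 9.60 gives A² = 0.2083, so A = 0.4564.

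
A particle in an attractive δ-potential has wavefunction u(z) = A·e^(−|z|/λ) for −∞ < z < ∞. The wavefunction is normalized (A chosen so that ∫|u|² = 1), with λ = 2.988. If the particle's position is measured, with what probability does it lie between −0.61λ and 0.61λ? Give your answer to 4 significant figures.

P ≈ 0.7048

P = ∫_{−0.61λ}^{0.61λ} |u(z)|² dz.
With A² fixed by ∫|u|² = 1, i.e. A² = (λ)^(−1), substitute and integrate.
Both integrals are even about z = 0, so only the z ≥ 0 halves are needed (the factors of 2 cancel). Let t = z/λ; then A² and the length scale cancel, so P = ∫_{0}^{0.61} e^(-2·t) dt ÷ ∫_{0}^{∞} e^(-2·t) dt.
With ∫ e^(-2·t) dt = -e^(-2·t)/2 + C, the region integral is 1/2 - e^(-61/50)/2 and the full one is 1/2.
Evaluating gives P = 0.70477.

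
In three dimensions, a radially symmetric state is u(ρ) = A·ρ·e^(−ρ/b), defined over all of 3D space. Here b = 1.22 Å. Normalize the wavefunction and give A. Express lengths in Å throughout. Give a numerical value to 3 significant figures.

A ≈ 0.198 Å^(-5/2)

Normalization requires ∫|u|² 4πρ² dρ = 1, integrated from 0 to ∞.
The angular integral contributes 4π, leaving ∫₀^∞ ρ²|u|² dρ.
Carrying out the integral gives A² · 3·π·b^5.
Hence A² = 1/[3·π·b^5].
With b = 1.22: A² = 0.03926 and A = 0.1981.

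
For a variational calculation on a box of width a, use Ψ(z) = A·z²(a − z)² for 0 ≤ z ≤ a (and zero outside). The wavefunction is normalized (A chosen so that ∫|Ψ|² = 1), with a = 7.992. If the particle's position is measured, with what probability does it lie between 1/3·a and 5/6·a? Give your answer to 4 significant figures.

P ≈ 0.8462

P = ∫_{1/3·a}^{5/6·a} |Ψ(z)|² dz.
Since A² = 1/(a^9/630), this is the region integral divided by the full normalization integral.
Let u = z/a; then A² and the length scale cancel, so P = ∫_{1/3}^{5/6} u^4·(1 - u)^4 du ÷ ∫_{0}^{1} u^4·(1 - u)^4 du.
An antiderivative of u^4·(1 - u)^4 is u^5·(70·u^4 - 315·u^3 + 540·u^2 - 420·u + 126)/630; evaluating from 1/3 to 5/6 gives ≈ 0.00134318, while the full integral is 1/630.
This works out to P = 0.84620.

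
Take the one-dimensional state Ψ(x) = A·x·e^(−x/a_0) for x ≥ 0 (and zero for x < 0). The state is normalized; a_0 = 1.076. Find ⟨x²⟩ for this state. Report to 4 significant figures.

⟨x²⟩ = ∫ x^2 |Ψ|² dx over the full domain.
Using ∫₀^∞ xⁿ e^(−αx) dx = n!/αⁿ⁺¹, the ratio of the moment integral to the normalization integral gives ⟨x²⟩ = 3·a_0^2.
With a_0 = 1.076, ⟨x^2⟩ = 3.4733.

⟨x^2⟩ ≈ 3.473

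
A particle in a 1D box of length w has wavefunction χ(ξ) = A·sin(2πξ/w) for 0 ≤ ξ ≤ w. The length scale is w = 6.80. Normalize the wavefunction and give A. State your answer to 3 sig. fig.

Require ∫ |χ|² dξ = 1 over the whole domain.
Using sin²θ = (1 − cos 2θ)/2, with χ = A·sin(2πξ/w), the integral evaluates to A²·[w/2].
Plugging in w = 6.80 yields A = 0.5423.

A ≈ 0.542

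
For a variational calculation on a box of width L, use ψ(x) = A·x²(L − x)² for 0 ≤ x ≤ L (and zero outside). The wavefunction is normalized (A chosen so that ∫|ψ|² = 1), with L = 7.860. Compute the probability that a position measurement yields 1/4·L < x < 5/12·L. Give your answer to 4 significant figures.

The probability is P = ∫ |ψ|² dx over [1/4·L, 5/12·L].
Since A² = 1/(L^9/630), this is the region integral divided by the full normalization integral.
Let u = x/L; then A² and the length scale cancel, so P = ∫_{1/4}^{5/12} u^4·(1 - u)^4 du ÷ ∫_{0}^{1} u^4·(1 - u)^4 du.
Using ∫ u^4·(1 - u)^4 du = u^5·(70·u^4 - 315·u^3 + 540·u^2 - 420·u + 126)/630, the numerator is ≈ 0.000402226 and the denominator is 1/630.
Taking the ratio, P = 0.25340.

P ≈ 0.2534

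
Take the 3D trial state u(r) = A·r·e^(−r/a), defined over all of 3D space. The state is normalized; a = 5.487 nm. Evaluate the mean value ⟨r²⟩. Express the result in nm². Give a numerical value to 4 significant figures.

The expectation value is the |u|²-weighted average of r^2: ∫ r^2|u|² 4πr² dr.
Using ∫₀^∞ rⁿ e^(−αr) dr = n!/αⁿ⁺¹, the ratio of the moment integral to the normalization integral gives ⟨r²⟩ = 15·a^2/2.
Putting a = 5.487 gives 225.80.

⟨r^2⟩ ≈ 225.8 nm^2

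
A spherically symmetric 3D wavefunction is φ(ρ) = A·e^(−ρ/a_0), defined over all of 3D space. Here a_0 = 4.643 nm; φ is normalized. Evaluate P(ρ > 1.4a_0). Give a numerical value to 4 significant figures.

P ≈ 0.4695

With dV = 4πρ²dρ, the probability is ∫|φ|² dV over ρ > 1.4a_0.
A² is fixed by ∫₀^∞ 4πρ²|φ|² dρ = 1, i.e. A² = (π·a_0^3)^(−1).
Let u = ρ/a_0; then A², 4π and the length scale all cancel, so P = ∫_{1.4}^{∞} u^2·e^(-2·u) du ÷ ∫_{0}^{∞} u^2·e^(-2·u) du.
With ∫ u^2·e^(-2·u) du = -(2·u^2 + 2·u + 1)·e^(-2·u)/4 + C, the region integral is 193·e^(-14/5)/100 and the full one is 1/4.
Taking the ratio yields P = 0.46945.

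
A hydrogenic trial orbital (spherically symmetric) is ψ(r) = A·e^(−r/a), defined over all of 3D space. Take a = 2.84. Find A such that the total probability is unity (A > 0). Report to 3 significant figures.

The normalization condition is ∫|ψ|² 4πr² dr = 1 from 0 to ∞.
The angular integral contributes 4π, leaving ∫₀^∞ r²|ψ|² dr.
With ψ = A·e^(−r/a), the integral evaluates to A²·[π·a^3].
So A² = (π·a^3)^(−1).
Plugging in a = 2.84 yields A = 0.1179.

A ≈ 0.118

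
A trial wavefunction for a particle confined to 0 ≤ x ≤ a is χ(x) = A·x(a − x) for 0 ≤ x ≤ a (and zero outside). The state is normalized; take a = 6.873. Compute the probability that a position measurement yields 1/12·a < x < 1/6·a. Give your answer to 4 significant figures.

P = ∫_{1/12·a}^{1/6·a} |χ(x)|² dx.
The normalization integral ∫|χ|²dx over the whole domain equals a^5/30·A², and A² cancels in the ratio.
Let u = x/a; then A² and the length scale cancel, so P = ∫_{1/12}^{1/6} u^2·(1 - u)^2 du ÷ ∫_{0}^{1} u^2·(1 - u)^2 du.
With ∫ u^2·(1 - u)^2 du = u^3·(6·u^2 - 15·u + 10)/30 + C, the region integral is ≈ 0.00101354 and the full one is 1/30.
Evaluating gives P = 0.030406.

P ≈ 0.03041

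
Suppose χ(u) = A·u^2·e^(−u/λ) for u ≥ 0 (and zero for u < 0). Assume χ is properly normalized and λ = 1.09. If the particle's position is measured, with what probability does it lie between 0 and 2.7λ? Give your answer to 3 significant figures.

P ≈ 0.627

|χ|² is the probability density, so P = ∫_{0}^{2.7λ} |χ|² du.
With A² fixed by ∫|χ|² = 1, i.e. A² = (3·λ^5/4)^(−1), substitute and integrate.
Let t = u/λ; then A² and the length scale cancel, so P = ∫_{0}^{2.7} t^4·e^(-2·t) dt ÷ ∫_{0}^{∞} t^4·e^(-2·t) dt.
An antiderivative of t^4·e^(-2·t) is -(t^4/2 + t^3 + 3·t^2/2 + 3·t/2 + 3/4)·e^(-2·t); evaluating from 0 to 2.7 gives ≈ 0.47002, while the full integral is 3/4.
Taking the ratio, P = 0.6267.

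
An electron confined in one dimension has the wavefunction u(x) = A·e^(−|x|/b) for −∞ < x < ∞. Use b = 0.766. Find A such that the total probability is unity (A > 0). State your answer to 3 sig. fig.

A ≈ 1.14

Require ∫ |u|² dx = 1 over the whole domain.
∫|u|² dx = A²·(b).
So A² = (b)^(−1).
Substituting b = 0.766 gives A² = 1.305, so A = 1.143.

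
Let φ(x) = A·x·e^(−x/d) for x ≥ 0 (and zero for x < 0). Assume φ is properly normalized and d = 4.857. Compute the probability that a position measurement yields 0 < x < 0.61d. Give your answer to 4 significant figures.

|φ|² is the probability density, so P = ∫_{0}^{0.61d} |φ|² dx.
With A² fixed by ∫|φ|² = 1, i.e. A² = (d^3/4)^(−1), substitute and integrate.
Let u = x/d; then A² and the length scale cancel, so P = ∫_{0}^{0.61} u^2·e^(-2·u) du ÷ ∫_{0}^{∞} u^2·e^(-2·u) du.
An antiderivative of u^2·e^(-2·u) is -(2·u^2 + 2·u + 1)·e^(-2·u)/4; evaluating from 0 to 0.61 gives ≈ 0.0312197, while the full integral is 1/4.
The result is P = 0.12488.

P ≈ 0.1249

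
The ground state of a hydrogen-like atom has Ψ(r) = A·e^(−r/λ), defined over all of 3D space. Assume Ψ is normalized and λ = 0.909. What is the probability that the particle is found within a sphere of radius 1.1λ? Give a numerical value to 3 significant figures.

P ≈ 0.377

P = ∫ |Ψ|² 4πr² dr over r ≤ 1.1λ.
Normalization gives A² = 1/(π·λ^3).
In terms of u = r/λ (A², 4π and the length scale all cancel between numerator and denominator), P = [∫_{0}^{1.1} u^2·e^(-2·u) du] / [∫_{0}^{∞} u^2·e^(-2·u) du].
An antiderivative of u^2·e^(-2·u) is -(2·u^2 + 2·u + 1)·e^(-2·u)/4; evaluating from 0 to 1.1 gives 1/4 - 281·e^(-11/5)/200, while the full integral is 1/4.
The region integral divided by the full integral gives P = 0.3773.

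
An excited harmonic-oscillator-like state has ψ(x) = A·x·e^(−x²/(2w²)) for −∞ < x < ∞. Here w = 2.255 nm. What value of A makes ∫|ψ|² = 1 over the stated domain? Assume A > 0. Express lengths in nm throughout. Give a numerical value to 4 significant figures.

A ≈ 0.3137 nm^(-3/2)

We need A² ∫|f|² dx = 1, taking the integral from −∞ to ∞.
With ∫_{−∞}^{∞} x^(2m) e^(−αx²) dx = (2m−1)!!·√π / (2^m α^(m+1/2)), with ψ = A·x·e^(−x²/(2w²)), the integral evaluates to A²·[√(π)·w^3/2].
Setting this equal to 1 gives A² = 1/(√(π)·w^3/2).
Plugging in w = 2.255 yields A = 0.31370.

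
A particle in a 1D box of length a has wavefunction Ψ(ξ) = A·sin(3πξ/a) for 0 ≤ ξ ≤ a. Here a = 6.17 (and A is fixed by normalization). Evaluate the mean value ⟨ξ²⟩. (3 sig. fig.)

⟨ξ^2⟩ ≈ 12.5

The expectation value is the |Ψ|²-weighted average of ξ^2: ∫ ξ^2|Ψ|² dξ.
Using sin²θ = (1 − cos 2θ)/2, the ratio of the moment integral to the normalization integral gives ⟨ξ²⟩ = -a^2/(18·π^2) + a^2/3.
Putting a = 6.17 gives 12.48.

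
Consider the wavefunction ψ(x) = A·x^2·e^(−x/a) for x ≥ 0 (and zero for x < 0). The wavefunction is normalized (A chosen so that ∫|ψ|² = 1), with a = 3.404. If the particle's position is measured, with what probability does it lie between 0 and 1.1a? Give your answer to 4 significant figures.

The probability is P = ∫ |ψ|² dx over [0, 1.1a].
Since A² = 1/(3·a^5/4), this is the region integral divided by the full normalization integral.
In terms of u = x/a (A² and the length scale cancel between numerator and denominator), P = [∫_{0}^{1.1} u^4·e^(-2·u) du] / [∫_{0}^{∞} u^4·e^(-2·u) du].
With ∫ u^4·e^(-2·u) du = -(u^4/2 + u^3 + 3·u^2/2 + 3·u/2 + 3/4)·e^(-2·u) + C, the region integral is ≈ 0.0543722 and the full one is 3/4.
Taking the ratio, P = 0.072496.

P ≈ 0.07250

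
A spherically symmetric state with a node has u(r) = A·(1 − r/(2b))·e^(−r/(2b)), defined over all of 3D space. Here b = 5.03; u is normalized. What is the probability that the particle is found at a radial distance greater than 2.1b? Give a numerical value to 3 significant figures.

P = ∫ |u|² 4πr² dr over r > 2.1b.
A² is fixed by ∫₀^∞ 4πr²|u|² dr = 1, i.e. A² = (8·π·b^3)^(−1).
Let t = r/b; then A², 4π and the length scale all cancel, so P = ∫_{2.1}^{∞} t^2·(1 - t/2)^2·e^(-t) dt ÷ ∫_{0}^{∞} t^2·(1 - t/2)^2·e^(-t) dt.
With ∫ t^2·(1 - t/2)^2·e^(-t) dt = -(t^4/4 + t^2 + 2·t + 2)·e^(-t) + C, the region integral is ≈ 1.8946 and the full one is 2.
Taking the ratio yields P = 0.9473.

P ≈ 0.947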